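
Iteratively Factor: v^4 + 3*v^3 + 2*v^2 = (v + 1)*(v^3 + 2*v^2) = v*(v + 1)*(v^2 + 2*v) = v*(v + 1)*(v + 2)*(v)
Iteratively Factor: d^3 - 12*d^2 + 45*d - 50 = (d - 5)*(d^2 - 7*d + 10) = (d - 5)^2*(d - 2)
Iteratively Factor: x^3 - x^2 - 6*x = (x - 3)*(x^2 + 2*x) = x*(x - 3)*(x + 2)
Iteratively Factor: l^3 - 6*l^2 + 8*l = (l)*(l^2 - 6*l + 8) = l*(l - 4)*(l - 2)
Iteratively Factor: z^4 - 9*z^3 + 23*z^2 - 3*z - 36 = (z - 3)*(z^3 - 6*z^2 + 5*z + 12) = (z - 3)*(z + 1)*(z^2 - 7*z + 12) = (z - 4)*(z - 3)*(z + 1)*(z - 3)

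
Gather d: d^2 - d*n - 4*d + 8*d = d^2 + d*(4 - n)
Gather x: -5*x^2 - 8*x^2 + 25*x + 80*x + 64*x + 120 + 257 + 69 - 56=-13*x^2 + 169*x + 390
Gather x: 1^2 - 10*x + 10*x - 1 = 0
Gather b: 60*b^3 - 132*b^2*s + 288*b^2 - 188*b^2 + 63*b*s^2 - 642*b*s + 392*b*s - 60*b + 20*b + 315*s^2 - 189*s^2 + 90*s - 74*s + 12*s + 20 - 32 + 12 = 60*b^3 + b^2*(100 - 132*s) + b*(63*s^2 - 250*s - 40) + 126*s^2 + 28*s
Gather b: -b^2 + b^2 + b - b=0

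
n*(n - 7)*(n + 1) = n^3 - 6*n^2 - 7*n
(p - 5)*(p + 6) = p^2 + p - 30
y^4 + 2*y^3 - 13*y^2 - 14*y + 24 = (y - 3)*(y - 1)*(y + 2)*(y + 4)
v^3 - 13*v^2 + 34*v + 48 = (v - 8)*(v - 6)*(v + 1)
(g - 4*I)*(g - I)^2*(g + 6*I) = g^4 + 27*g^2 - 50*I*g - 24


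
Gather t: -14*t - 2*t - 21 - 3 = -16*t - 24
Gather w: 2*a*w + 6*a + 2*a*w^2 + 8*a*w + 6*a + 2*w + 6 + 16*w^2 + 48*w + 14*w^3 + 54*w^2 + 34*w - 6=12*a + 14*w^3 + w^2*(2*a + 70) + w*(10*a + 84)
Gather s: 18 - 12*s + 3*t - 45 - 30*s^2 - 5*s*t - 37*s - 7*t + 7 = -30*s^2 + s*(-5*t - 49) - 4*t - 20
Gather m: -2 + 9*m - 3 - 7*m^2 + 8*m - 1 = -7*m^2 + 17*m - 6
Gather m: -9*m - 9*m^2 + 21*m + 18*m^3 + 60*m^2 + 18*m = 18*m^3 + 51*m^2 + 30*m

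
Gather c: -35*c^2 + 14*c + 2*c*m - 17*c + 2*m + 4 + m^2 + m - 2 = -35*c^2 + c*(2*m - 3) + m^2 + 3*m + 2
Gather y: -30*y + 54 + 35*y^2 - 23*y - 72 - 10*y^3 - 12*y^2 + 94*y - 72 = -10*y^3 + 23*y^2 + 41*y - 90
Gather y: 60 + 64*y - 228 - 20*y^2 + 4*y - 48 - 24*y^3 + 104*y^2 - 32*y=-24*y^3 + 84*y^2 + 36*y - 216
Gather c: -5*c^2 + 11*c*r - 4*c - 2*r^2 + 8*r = -5*c^2 + c*(11*r - 4) - 2*r^2 + 8*r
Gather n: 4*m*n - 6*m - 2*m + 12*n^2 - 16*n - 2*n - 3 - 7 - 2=-8*m + 12*n^2 + n*(4*m - 18) - 12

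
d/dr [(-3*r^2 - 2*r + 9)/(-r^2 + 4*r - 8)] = 2*(-7*r^2 + 33*r - 10)/(r^4 - 8*r^3 + 32*r^2 - 64*r + 64)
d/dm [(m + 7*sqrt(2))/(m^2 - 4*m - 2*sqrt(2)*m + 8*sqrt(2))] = (m^2 - 4*m - 2*sqrt(2)*m + 2*(m + 7*sqrt(2))*(-m + sqrt(2) + 2) + 8*sqrt(2))/(m^2 - 4*m - 2*sqrt(2)*m + 8*sqrt(2))^2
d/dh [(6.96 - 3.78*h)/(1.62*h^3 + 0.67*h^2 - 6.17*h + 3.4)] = (12.2472*h^3 - 31.293*h^2 - 9.3264*h + 30.0912)/(2.6244*h^6 + 2.1708*h^5 - 19.5419*h^4 + 2.7482*h^3 + 42.6249*h^2 - 41.956*h + 11.56)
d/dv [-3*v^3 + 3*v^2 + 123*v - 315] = -9*v^2 + 6*v + 123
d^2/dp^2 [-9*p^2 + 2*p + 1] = -18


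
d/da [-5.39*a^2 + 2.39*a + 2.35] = 2.39 - 10.78*a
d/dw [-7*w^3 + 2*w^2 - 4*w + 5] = -21*w^2 + 4*w - 4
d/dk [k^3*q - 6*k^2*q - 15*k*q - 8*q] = 3*q*(k^2 - 4*k - 5)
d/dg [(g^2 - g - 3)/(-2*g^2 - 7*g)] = 3*(-3*g^2 - 4*g - 7)/(g^2*(4*g^2 + 28*g + 49))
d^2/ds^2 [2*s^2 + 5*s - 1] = 4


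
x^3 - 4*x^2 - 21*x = x*(x - 7)*(x + 3)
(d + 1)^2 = d^2 + 2*d + 1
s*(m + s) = m*s + s^2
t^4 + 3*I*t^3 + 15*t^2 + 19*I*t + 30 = (t - 3*I)*(t - I)*(t + 2*I)*(t + 5*I)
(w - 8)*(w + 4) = w^2 - 4*w - 32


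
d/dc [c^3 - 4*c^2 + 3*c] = 3*c^2 - 8*c + 3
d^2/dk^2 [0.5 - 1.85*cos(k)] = 1.85*cos(k)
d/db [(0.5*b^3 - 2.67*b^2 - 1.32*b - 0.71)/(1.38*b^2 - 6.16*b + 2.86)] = (0.69*b^4 - 6.16*b^3 + 22.5588*b^2 - 13.3128*b - 8.1488)/(1.9044*b^4 - 17.0016*b^3 + 45.8392*b^2 - 35.2352*b + 8.1796)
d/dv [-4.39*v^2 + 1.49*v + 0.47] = 1.49 - 8.78*v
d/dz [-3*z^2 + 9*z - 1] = 9 - 6*z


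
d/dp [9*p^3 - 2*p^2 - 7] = p*(27*p - 4)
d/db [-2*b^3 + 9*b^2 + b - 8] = -6*b^2 + 18*b + 1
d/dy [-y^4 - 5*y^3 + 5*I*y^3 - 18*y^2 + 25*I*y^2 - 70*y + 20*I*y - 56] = -4*y^3 + y^2*(-15 + 15*I) + y*(-36 + 50*I) - 70 + 20*I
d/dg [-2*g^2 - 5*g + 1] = -4*g - 5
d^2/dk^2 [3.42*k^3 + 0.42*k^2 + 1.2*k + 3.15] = 20.52*k + 0.84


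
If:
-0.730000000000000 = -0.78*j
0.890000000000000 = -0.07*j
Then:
No Solution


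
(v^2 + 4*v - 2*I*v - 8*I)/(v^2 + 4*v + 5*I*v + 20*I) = (v - 2*I)/(v + 5*I)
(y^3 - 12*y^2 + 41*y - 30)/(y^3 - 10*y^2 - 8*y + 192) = (y^2 - 6*y + 5)/(y^2 - 4*y - 32)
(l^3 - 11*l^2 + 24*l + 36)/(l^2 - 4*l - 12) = (l^2 - 5*l - 6)/(l + 2)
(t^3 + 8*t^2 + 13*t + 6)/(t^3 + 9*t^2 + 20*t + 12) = (t + 1)/(t + 2)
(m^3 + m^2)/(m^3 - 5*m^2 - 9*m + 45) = m^2*(m + 1)/(m^3 - 5*m^2 - 9*m + 45)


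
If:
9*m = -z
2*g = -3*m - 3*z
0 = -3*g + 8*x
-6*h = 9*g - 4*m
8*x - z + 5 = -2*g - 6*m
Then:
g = -4/5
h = 52/45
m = -1/15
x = -3/10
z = 3/5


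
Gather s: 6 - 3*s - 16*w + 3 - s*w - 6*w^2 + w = s*(-w - 3) - 6*w^2 - 15*w + 9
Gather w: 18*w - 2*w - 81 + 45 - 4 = 16*w - 40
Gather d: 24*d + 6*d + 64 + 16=30*d + 80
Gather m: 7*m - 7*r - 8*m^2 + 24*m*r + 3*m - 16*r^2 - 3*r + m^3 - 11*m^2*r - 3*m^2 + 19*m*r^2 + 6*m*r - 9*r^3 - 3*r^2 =m^3 + m^2*(-11*r - 11) + m*(19*r^2 + 30*r + 10) - 9*r^3 - 19*r^2 - 10*r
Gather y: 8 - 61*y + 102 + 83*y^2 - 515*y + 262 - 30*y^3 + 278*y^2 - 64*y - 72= -30*y^3 + 361*y^2 - 640*y + 300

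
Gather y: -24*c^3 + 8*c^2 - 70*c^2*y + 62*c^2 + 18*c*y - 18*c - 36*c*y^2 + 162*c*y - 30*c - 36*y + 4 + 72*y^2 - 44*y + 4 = -24*c^3 + 70*c^2 - 48*c + y^2*(72 - 36*c) + y*(-70*c^2 + 180*c - 80) + 8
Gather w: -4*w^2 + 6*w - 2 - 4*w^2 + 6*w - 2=-8*w^2 + 12*w - 4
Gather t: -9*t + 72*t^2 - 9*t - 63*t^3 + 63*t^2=-63*t^3 + 135*t^2 - 18*t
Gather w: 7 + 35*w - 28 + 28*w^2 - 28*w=28*w^2 + 7*w - 21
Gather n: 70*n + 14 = 70*n + 14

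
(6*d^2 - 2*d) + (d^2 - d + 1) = 7*d^2 - 3*d + 1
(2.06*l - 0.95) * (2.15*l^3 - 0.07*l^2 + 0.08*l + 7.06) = 4.429*l^4 - 2.1867*l^3 + 0.2313*l^2 + 14.4676*l - 6.707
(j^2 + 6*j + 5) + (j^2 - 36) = 2*j^2 + 6*j - 31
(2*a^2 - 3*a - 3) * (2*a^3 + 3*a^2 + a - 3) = 4*a^5 - 13*a^3 - 18*a^2 + 6*a + 9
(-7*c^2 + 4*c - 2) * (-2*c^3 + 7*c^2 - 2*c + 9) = 14*c^5 - 57*c^4 + 46*c^3 - 85*c^2 + 40*c - 18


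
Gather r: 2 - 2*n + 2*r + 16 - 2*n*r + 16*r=-2*n + r*(18 - 2*n) + 18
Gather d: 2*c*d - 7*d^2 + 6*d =-7*d^2 + d*(2*c + 6)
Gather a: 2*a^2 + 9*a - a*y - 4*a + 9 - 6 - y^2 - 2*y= 2*a^2 + a*(5 - y) - y^2 - 2*y + 3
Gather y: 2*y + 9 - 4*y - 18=-2*y - 9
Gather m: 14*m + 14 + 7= 14*m + 21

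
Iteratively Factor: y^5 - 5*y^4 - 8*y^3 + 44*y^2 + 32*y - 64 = (y + 2)*(y^4 - 7*y^3 + 6*y^2 + 32*y - 32) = (y + 2)^2*(y^3 - 9*y^2 + 24*y - 16) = (y - 4)*(y + 2)^2*(y^2 - 5*y + 4) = (y - 4)^2*(y + 2)^2*(y - 1)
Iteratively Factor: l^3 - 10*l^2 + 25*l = (l - 5)*(l^2 - 5*l) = (l - 5)^2*(l)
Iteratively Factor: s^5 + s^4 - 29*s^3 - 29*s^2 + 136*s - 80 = (s + 4)*(s^4 - 3*s^3 - 17*s^2 + 39*s - 20) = (s + 4)^2*(s^3 - 7*s^2 + 11*s - 5) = (s - 1)*(s + 4)^2*(s^2 - 6*s + 5) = (s - 5)*(s - 1)*(s + 4)^2*(s - 1)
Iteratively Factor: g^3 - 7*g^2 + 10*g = (g)*(g^2 - 7*g + 10) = g*(g - 5)*(g - 2)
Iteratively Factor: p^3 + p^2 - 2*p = (p + 2)*(p^2 - p) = (p - 1)*(p + 2)*(p)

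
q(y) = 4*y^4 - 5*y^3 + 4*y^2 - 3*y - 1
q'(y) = 16*y^3 - 15*y^2 + 8*y - 3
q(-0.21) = -0.14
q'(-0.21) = -5.49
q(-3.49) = 864.15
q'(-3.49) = -893.76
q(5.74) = 3510.15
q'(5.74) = 2574.61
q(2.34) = 69.75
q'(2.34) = 138.59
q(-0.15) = -0.44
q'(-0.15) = -4.59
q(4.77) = 1603.82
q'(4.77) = 1430.37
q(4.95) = 1877.21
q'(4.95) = 1609.66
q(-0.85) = 9.60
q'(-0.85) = -30.46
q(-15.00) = 220319.00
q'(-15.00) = -57498.00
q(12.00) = 74843.00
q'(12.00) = 25581.00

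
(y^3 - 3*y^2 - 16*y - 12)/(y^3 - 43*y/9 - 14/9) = 9*(y^2 - 5*y - 6)/(9*y^2 - 18*y - 7)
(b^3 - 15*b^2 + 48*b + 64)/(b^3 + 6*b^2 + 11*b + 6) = (b^2 - 16*b + 64)/(b^2 + 5*b + 6)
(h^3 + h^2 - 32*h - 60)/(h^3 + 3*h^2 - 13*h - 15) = (h^2 - 4*h - 12)/(h^2 - 2*h - 3)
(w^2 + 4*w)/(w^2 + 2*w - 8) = w/(w - 2)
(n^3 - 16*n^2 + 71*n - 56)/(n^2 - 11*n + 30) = (n^3 - 16*n^2 + 71*n - 56)/(n^2 - 11*n + 30)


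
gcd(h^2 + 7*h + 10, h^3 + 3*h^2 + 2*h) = h + 2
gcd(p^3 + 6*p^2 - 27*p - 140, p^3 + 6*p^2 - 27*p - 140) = p^3 + 6*p^2 - 27*p - 140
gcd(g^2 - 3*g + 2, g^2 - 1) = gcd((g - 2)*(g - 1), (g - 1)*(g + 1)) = g - 1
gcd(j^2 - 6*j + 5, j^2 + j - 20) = 1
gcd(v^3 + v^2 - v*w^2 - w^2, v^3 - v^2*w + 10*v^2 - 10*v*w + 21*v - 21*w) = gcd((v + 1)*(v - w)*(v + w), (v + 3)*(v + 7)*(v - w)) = v - w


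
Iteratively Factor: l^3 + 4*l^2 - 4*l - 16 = (l - 2)*(l^2 + 6*l + 8) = (l - 2)*(l + 4)*(l + 2)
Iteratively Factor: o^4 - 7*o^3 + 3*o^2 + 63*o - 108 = (o - 3)*(o^3 - 4*o^2 - 9*o + 36) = (o - 4)*(o - 3)*(o^2 - 9) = (o - 4)*(o - 3)^2*(o + 3)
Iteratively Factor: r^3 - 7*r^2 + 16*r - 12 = (r - 2)*(r^2 - 5*r + 6) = (r - 3)*(r - 2)*(r - 2)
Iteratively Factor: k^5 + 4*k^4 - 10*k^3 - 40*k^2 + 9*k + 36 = (k - 3)*(k^4 + 7*k^3 + 11*k^2 - 7*k - 12) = (k - 3)*(k - 1)*(k^3 + 8*k^2 + 19*k + 12) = (k - 3)*(k - 1)*(k + 3)*(k^2 + 5*k + 4) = (k - 3)*(k - 1)*(k + 1)*(k + 3)*(k + 4)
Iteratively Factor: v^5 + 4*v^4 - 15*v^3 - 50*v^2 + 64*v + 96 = (v + 1)*(v^4 + 3*v^3 - 18*v^2 - 32*v + 96) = (v - 2)*(v + 1)*(v^3 + 5*v^2 - 8*v - 48) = (v - 2)*(v + 1)*(v + 4)*(v^2 + v - 12) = (v - 3)*(v - 2)*(v + 1)*(v + 4)*(v + 4)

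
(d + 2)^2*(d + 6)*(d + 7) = d^4 + 17*d^3 + 98*d^2 + 220*d + 168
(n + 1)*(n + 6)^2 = n^3 + 13*n^2 + 48*n + 36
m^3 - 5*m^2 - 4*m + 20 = (m - 5)*(m - 2)*(m + 2)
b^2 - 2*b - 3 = (b - 3)*(b + 1)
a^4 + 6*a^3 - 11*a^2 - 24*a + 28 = (a - 2)*(a - 1)*(a + 2)*(a + 7)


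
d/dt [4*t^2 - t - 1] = 8*t - 1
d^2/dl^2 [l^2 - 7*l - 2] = 2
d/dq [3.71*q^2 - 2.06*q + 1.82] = 7.42*q - 2.06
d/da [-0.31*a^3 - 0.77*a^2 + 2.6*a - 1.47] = -0.93*a^2 - 1.54*a + 2.6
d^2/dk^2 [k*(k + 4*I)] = 2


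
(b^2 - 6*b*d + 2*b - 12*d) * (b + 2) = b^3 - 6*b^2*d + 4*b^2 - 24*b*d + 4*b - 24*d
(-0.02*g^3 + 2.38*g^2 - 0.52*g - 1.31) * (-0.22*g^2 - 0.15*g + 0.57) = 0.0044*g^5 - 0.5206*g^4 - 0.254*g^3 + 1.7228*g^2 - 0.0999*g - 0.7467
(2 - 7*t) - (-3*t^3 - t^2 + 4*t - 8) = 3*t^3 + t^2 - 11*t + 10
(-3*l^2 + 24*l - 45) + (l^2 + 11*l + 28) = -2*l^2 + 35*l - 17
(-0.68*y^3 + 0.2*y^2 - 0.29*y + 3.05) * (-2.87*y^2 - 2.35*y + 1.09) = 1.9516*y^5 + 1.024*y^4 - 0.3789*y^3 - 7.854*y^2 - 7.4836*y + 3.3245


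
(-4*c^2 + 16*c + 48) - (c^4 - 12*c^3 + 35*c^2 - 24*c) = -c^4 + 12*c^3 - 39*c^2 + 40*c + 48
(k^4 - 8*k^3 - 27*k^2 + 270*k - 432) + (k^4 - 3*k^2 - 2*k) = 2*k^4 - 8*k^3 - 30*k^2 + 268*k - 432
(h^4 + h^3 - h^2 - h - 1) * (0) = 0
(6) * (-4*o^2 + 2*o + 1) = -24*o^2 + 12*o + 6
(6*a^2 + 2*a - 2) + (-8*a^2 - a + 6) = -2*a^2 + a + 4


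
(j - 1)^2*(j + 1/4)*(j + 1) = j^4 - 3*j^3/4 - 5*j^2/4 + 3*j/4 + 1/4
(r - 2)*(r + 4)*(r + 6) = r^3 + 8*r^2 + 4*r - 48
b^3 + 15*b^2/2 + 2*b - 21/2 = (b - 1)*(b + 3/2)*(b + 7)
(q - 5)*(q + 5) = q^2 - 25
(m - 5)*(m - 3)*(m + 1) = m^3 - 7*m^2 + 7*m + 15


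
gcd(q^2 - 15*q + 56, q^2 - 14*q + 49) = q - 7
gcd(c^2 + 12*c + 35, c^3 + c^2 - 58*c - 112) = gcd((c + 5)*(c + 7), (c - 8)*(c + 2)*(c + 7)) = c + 7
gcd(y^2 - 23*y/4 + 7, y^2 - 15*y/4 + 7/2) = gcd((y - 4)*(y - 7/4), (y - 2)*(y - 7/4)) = y - 7/4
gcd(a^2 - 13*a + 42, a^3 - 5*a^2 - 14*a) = a - 7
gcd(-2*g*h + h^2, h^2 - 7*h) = h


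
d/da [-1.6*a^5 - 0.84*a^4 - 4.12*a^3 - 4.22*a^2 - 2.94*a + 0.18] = -8.0*a^4 - 3.36*a^3 - 12.36*a^2 - 8.44*a - 2.94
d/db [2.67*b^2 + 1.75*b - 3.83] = 5.34*b + 1.75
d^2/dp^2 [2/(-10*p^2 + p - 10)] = 4*(100*p^2 - 10*p - (20*p - 1)^2 + 100)/(10*p^2 - p + 10)^3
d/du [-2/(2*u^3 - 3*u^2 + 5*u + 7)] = 2*(6*u^2 - 6*u + 5)/(2*u^3 - 3*u^2 + 5*u + 7)^2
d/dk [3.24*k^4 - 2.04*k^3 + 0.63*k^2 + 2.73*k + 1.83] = 12.96*k^3 - 6.12*k^2 + 1.26*k + 2.73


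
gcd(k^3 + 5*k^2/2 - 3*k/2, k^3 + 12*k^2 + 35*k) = k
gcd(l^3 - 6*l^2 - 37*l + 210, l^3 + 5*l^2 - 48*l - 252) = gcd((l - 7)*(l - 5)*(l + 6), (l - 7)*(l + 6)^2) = l^2 - l - 42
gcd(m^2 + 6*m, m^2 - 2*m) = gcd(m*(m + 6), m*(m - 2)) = m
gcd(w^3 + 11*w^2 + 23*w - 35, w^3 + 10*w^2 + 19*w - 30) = w^2 + 4*w - 5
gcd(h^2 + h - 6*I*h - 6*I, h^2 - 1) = h + 1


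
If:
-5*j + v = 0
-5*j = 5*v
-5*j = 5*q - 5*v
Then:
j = 0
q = 0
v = 0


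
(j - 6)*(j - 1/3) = j^2 - 19*j/3 + 2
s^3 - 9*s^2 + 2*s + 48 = (s - 8)*(s - 3)*(s + 2)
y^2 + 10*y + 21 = (y + 3)*(y + 7)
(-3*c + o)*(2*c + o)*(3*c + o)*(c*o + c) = -18*c^4*o - 18*c^4 - 9*c^3*o^2 - 9*c^3*o + 2*c^2*o^3 + 2*c^2*o^2 + c*o^4 + c*o^3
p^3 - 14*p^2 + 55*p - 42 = (p - 7)*(p - 6)*(p - 1)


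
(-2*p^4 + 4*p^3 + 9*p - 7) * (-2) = 4*p^4 - 8*p^3 - 18*p + 14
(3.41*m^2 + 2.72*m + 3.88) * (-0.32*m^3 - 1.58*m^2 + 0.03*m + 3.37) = -1.0912*m^5 - 6.2582*m^4 - 5.4369*m^3 + 5.4429*m^2 + 9.2828*m + 13.0756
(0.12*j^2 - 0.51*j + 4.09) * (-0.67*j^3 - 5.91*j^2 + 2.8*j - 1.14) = -0.0804*j^5 - 0.3675*j^4 + 0.6098*j^3 - 25.7367*j^2 + 12.0334*j - 4.6626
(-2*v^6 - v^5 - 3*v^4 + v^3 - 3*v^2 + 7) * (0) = 0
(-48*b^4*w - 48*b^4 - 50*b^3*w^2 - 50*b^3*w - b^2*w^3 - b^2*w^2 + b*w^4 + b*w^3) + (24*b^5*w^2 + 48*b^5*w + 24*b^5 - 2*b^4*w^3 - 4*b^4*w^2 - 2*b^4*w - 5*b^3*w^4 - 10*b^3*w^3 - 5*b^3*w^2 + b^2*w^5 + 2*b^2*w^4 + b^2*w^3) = 24*b^5*w^2 + 48*b^5*w + 24*b^5 - 2*b^4*w^3 - 4*b^4*w^2 - 50*b^4*w - 48*b^4 - 5*b^3*w^4 - 10*b^3*w^3 - 55*b^3*w^2 - 50*b^3*w + b^2*w^5 + 2*b^2*w^4 - b^2*w^2 + b*w^4 + b*w^3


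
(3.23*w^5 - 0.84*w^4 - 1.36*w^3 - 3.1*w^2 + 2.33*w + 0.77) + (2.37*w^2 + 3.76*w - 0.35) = 3.23*w^5 - 0.84*w^4 - 1.36*w^3 - 0.73*w^2 + 6.09*w + 0.42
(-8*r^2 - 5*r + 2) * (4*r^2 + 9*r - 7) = -32*r^4 - 92*r^3 + 19*r^2 + 53*r - 14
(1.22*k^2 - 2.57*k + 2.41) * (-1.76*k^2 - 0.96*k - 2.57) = -2.1472*k^4 + 3.352*k^3 - 4.9098*k^2 + 4.2913*k - 6.1937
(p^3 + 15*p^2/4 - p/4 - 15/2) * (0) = 0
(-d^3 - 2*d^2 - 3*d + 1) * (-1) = d^3 + 2*d^2 + 3*d - 1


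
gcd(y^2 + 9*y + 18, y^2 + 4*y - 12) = y + 6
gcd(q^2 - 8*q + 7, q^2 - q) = q - 1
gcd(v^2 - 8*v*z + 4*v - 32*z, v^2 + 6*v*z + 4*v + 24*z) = v + 4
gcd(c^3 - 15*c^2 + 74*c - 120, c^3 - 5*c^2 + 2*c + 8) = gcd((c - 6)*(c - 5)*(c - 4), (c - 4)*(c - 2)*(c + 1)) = c - 4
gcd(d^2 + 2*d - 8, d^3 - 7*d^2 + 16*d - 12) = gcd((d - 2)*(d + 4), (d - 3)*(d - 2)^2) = d - 2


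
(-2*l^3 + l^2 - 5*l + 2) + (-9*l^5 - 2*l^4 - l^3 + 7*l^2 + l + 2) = -9*l^5 - 2*l^4 - 3*l^3 + 8*l^2 - 4*l + 4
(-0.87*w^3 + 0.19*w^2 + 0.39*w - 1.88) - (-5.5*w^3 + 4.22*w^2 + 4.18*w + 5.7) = 4.63*w^3 - 4.03*w^2 - 3.79*w - 7.58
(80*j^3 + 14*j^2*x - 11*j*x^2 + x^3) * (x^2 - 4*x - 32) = 80*j^3*x^2 - 320*j^3*x - 2560*j^3 + 14*j^2*x^3 - 56*j^2*x^2 - 448*j^2*x - 11*j*x^4 + 44*j*x^3 + 352*j*x^2 + x^5 - 4*x^4 - 32*x^3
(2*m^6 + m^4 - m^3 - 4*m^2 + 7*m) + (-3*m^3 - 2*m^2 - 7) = 2*m^6 + m^4 - 4*m^3 - 6*m^2 + 7*m - 7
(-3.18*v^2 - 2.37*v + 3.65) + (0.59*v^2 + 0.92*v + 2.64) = -2.59*v^2 - 1.45*v + 6.29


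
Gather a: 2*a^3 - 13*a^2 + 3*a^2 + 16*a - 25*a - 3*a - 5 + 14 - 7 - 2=2*a^3 - 10*a^2 - 12*a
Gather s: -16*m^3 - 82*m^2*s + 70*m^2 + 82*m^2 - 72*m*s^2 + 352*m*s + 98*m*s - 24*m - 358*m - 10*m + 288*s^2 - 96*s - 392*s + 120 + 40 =-16*m^3 + 152*m^2 - 392*m + s^2*(288 - 72*m) + s*(-82*m^2 + 450*m - 488) + 160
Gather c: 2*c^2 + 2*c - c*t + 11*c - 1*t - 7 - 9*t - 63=2*c^2 + c*(13 - t) - 10*t - 70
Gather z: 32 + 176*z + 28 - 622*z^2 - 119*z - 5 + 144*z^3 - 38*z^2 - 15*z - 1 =144*z^3 - 660*z^2 + 42*z + 54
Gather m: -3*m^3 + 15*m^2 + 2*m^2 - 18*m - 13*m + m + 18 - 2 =-3*m^3 + 17*m^2 - 30*m + 16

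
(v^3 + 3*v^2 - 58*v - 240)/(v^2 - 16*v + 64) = (v^2 + 11*v + 30)/(v - 8)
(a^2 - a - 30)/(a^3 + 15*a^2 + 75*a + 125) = (a - 6)/(a^2 + 10*a + 25)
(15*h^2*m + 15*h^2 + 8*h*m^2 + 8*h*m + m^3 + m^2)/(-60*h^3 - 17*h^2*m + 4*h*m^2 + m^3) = (-m - 1)/(4*h - m)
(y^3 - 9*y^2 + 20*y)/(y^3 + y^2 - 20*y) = (y - 5)/(y + 5)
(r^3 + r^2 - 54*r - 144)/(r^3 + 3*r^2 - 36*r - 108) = (r - 8)/(r - 6)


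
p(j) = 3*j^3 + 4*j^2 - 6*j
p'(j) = 9*j^2 + 8*j - 6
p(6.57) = 984.02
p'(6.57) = 435.04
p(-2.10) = 2.46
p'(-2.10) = 16.89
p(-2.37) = -3.25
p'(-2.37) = 25.59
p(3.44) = 148.82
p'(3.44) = 128.02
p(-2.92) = -23.07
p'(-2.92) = 47.38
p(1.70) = 16.10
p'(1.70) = 33.61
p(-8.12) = -1293.70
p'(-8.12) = 522.45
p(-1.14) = 7.59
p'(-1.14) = -3.42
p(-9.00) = -1809.00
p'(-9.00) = 651.00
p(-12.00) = -4536.00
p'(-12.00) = 1194.00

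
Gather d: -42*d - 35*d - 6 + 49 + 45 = 88 - 77*d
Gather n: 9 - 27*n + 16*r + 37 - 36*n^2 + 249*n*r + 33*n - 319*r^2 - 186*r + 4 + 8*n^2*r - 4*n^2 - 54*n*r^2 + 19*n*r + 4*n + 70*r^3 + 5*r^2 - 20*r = n^2*(8*r - 40) + n*(-54*r^2 + 268*r + 10) + 70*r^3 - 314*r^2 - 190*r + 50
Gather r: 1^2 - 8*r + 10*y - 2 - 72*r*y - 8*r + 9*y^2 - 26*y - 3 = r*(-72*y - 16) + 9*y^2 - 16*y - 4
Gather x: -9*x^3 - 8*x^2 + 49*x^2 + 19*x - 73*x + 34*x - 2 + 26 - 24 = -9*x^3 + 41*x^2 - 20*x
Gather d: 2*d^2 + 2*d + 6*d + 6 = 2*d^2 + 8*d + 6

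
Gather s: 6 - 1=5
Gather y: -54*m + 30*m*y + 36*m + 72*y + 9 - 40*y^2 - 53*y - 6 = -18*m - 40*y^2 + y*(30*m + 19) + 3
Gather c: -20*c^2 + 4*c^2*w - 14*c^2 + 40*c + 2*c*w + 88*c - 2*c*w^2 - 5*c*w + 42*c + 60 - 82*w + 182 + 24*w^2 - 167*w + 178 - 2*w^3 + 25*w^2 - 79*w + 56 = c^2*(4*w - 34) + c*(-2*w^2 - 3*w + 170) - 2*w^3 + 49*w^2 - 328*w + 476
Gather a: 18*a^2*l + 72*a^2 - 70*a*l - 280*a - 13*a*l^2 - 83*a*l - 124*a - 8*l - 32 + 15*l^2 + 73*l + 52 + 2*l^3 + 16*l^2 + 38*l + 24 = a^2*(18*l + 72) + a*(-13*l^2 - 153*l - 404) + 2*l^3 + 31*l^2 + 103*l + 44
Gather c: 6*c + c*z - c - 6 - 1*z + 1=c*(z + 5) - z - 5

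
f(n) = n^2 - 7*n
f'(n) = 2*n - 7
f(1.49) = -8.21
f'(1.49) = -4.02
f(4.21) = -11.75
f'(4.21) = 1.42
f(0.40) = -2.64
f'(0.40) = -6.20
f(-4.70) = 54.99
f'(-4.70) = -16.40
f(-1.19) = 9.75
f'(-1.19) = -9.38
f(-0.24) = 1.74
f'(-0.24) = -7.48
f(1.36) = -7.67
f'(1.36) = -4.28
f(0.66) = -4.18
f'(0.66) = -5.68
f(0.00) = 0.00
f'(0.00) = -7.00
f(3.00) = -12.00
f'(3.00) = -1.00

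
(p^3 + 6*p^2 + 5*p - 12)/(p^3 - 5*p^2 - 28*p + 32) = (p + 3)/(p - 8)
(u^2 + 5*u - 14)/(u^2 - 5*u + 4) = (u^2 + 5*u - 14)/(u^2 - 5*u + 4)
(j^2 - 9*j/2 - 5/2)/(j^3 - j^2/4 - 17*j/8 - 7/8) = 4*(j - 5)/(4*j^2 - 3*j - 7)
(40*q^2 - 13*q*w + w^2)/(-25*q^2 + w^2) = (-8*q + w)/(5*q + w)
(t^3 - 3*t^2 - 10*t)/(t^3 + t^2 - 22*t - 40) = t/(t + 4)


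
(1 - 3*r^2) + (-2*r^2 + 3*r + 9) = -5*r^2 + 3*r + 10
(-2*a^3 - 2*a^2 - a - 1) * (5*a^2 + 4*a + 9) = -10*a^5 - 18*a^4 - 31*a^3 - 27*a^2 - 13*a - 9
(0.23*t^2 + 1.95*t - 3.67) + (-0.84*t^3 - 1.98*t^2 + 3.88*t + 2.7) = -0.84*t^3 - 1.75*t^2 + 5.83*t - 0.97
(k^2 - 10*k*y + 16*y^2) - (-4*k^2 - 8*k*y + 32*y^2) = 5*k^2 - 2*k*y - 16*y^2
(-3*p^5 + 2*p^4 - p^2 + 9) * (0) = 0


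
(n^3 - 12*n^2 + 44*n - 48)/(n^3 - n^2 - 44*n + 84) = (n - 4)/(n + 7)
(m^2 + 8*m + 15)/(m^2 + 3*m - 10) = (m + 3)/(m - 2)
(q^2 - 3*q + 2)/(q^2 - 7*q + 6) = (q - 2)/(q - 6)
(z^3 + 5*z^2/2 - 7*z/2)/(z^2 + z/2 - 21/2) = z*(z - 1)/(z - 3)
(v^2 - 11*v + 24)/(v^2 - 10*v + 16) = (v - 3)/(v - 2)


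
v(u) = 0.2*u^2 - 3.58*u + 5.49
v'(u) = 0.4*u - 3.58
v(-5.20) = 29.51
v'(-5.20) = -5.66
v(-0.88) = 8.80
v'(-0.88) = -3.93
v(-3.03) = 18.17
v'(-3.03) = -4.79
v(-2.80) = 17.08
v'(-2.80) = -4.70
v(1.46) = 0.69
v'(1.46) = -3.00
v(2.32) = -1.74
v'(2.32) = -2.65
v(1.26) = 1.30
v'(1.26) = -3.08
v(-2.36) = 15.05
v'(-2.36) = -4.52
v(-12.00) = 77.25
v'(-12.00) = -8.38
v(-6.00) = 34.17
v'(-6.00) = -5.98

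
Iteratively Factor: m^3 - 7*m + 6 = (m + 3)*(m^2 - 3*m + 2) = (m - 2)*(m + 3)*(m - 1)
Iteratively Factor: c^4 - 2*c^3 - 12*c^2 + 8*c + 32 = (c - 2)*(c^3 - 12*c - 16) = (c - 2)*(c + 2)*(c^2 - 2*c - 8) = (c - 4)*(c - 2)*(c + 2)*(c + 2)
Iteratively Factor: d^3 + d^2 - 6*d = (d - 2)*(d^2 + 3*d) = d*(d - 2)*(d + 3)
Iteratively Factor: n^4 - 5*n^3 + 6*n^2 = (n - 3)*(n^3 - 2*n^2) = n*(n - 3)*(n^2 - 2*n) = n^2*(n - 3)*(n - 2)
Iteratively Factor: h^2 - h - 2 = (h + 1)*(h - 2)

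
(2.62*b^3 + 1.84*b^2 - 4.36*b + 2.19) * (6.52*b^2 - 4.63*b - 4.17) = 17.0824*b^5 - 0.133799999999999*b^4 - 47.8718*b^3 + 26.7928*b^2 + 8.0415*b - 9.1323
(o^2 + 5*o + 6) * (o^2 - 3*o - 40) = o^4 + 2*o^3 - 49*o^2 - 218*o - 240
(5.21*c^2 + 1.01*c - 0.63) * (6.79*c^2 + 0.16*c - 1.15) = 35.3759*c^4 + 7.6915*c^3 - 10.1076*c^2 - 1.2623*c + 0.7245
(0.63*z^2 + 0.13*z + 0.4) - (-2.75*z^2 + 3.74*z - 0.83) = 3.38*z^2 - 3.61*z + 1.23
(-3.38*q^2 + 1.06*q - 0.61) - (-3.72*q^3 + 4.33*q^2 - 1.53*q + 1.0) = 3.72*q^3 - 7.71*q^2 + 2.59*q - 1.61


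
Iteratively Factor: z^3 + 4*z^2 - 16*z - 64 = (z + 4)*(z^2 - 16) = (z - 4)*(z + 4)*(z + 4)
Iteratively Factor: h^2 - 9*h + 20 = (h - 4)*(h - 5)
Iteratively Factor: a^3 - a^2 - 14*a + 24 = (a - 3)*(a^2 + 2*a - 8) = (a - 3)*(a - 2)*(a + 4)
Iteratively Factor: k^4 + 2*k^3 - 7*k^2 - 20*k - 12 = (k + 1)*(k^3 + k^2 - 8*k - 12) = (k + 1)*(k + 2)*(k^2 - k - 6) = (k + 1)*(k + 2)^2*(k - 3)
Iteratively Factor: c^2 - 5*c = (c - 5)*(c)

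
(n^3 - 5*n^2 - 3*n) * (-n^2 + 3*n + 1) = -n^5 + 8*n^4 - 11*n^3 - 14*n^2 - 3*n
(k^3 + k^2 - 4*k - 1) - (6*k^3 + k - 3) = -5*k^3 + k^2 - 5*k + 2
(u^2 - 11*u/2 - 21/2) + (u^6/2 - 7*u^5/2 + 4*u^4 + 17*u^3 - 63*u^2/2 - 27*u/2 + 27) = u^6/2 - 7*u^5/2 + 4*u^4 + 17*u^3 - 61*u^2/2 - 19*u + 33/2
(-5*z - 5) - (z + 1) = -6*z - 6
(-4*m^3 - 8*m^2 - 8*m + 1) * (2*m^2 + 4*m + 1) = -8*m^5 - 32*m^4 - 52*m^3 - 38*m^2 - 4*m + 1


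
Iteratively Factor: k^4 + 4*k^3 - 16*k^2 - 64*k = (k + 4)*(k^3 - 16*k) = (k + 4)^2*(k^2 - 4*k) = k*(k + 4)^2*(k - 4)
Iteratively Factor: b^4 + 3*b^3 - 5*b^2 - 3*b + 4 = (b - 1)*(b^3 + 4*b^2 - b - 4) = (b - 1)*(b + 1)*(b^2 + 3*b - 4) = (b - 1)^2*(b + 1)*(b + 4)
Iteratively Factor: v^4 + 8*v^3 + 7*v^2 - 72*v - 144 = (v + 4)*(v^3 + 4*v^2 - 9*v - 36) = (v - 3)*(v + 4)*(v^2 + 7*v + 12) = (v - 3)*(v + 3)*(v + 4)*(v + 4)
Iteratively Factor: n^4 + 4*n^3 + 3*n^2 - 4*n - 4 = (n - 1)*(n^3 + 5*n^2 + 8*n + 4) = (n - 1)*(n + 2)*(n^2 + 3*n + 2) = (n - 1)*(n + 1)*(n + 2)*(n + 2)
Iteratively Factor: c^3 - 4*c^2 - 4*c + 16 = (c - 2)*(c^2 - 2*c - 8) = (c - 2)*(c + 2)*(c - 4)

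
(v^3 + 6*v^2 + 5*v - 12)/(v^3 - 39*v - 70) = (-v^3 - 6*v^2 - 5*v + 12)/(-v^3 + 39*v + 70)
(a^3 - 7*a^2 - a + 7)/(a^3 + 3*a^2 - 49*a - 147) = (a^2 - 1)/(a^2 + 10*a + 21)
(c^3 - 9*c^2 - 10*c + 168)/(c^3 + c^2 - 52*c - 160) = (c^2 - 13*c + 42)/(c^2 - 3*c - 40)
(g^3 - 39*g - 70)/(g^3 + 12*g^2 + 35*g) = (g^2 - 5*g - 14)/(g*(g + 7))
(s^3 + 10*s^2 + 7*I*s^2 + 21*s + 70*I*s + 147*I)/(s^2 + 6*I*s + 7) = (s^2 + 10*s + 21)/(s - I)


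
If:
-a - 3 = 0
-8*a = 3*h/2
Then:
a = -3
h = 16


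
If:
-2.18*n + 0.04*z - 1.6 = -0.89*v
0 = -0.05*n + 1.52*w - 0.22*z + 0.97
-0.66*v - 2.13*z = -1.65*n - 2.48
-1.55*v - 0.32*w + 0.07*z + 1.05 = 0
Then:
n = -0.39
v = 0.82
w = -0.56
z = 0.61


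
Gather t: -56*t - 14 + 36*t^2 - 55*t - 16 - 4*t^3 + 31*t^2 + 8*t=-4*t^3 + 67*t^2 - 103*t - 30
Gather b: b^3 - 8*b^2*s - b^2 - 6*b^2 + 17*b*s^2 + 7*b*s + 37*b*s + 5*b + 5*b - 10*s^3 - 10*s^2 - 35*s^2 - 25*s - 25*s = b^3 + b^2*(-8*s - 7) + b*(17*s^2 + 44*s + 10) - 10*s^3 - 45*s^2 - 50*s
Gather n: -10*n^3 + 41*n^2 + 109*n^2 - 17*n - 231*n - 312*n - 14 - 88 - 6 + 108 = -10*n^3 + 150*n^2 - 560*n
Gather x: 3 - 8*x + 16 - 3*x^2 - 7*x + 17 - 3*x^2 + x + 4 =-6*x^2 - 14*x + 40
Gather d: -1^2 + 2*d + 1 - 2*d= 0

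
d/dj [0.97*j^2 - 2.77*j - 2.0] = 1.94*j - 2.77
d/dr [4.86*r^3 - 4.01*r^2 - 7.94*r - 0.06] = 14.58*r^2 - 8.02*r - 7.94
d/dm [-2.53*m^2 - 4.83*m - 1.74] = -5.06*m - 4.83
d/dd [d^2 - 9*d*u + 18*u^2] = 2*d - 9*u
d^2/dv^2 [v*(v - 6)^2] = 6*v - 24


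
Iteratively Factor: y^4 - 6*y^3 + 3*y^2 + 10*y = (y - 5)*(y^3 - y^2 - 2*y) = (y - 5)*(y - 2)*(y^2 + y) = y*(y - 5)*(y - 2)*(y + 1)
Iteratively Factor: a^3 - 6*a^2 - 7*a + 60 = (a - 5)*(a^2 - a - 12) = (a - 5)*(a + 3)*(a - 4)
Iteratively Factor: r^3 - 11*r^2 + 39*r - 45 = (r - 3)*(r^2 - 8*r + 15) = (r - 3)^2*(r - 5)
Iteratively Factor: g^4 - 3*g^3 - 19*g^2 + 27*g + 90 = (g - 5)*(g^3 + 2*g^2 - 9*g - 18) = (g - 5)*(g + 3)*(g^2 - g - 6) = (g - 5)*(g + 2)*(g + 3)*(g - 3)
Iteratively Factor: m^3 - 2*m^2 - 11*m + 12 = (m - 4)*(m^2 + 2*m - 3) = (m - 4)*(m - 1)*(m + 3)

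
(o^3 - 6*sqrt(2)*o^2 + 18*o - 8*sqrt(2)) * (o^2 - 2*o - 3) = o^5 - 6*sqrt(2)*o^4 - 2*o^4 + 15*o^3 + 12*sqrt(2)*o^3 - 36*o^2 + 10*sqrt(2)*o^2 - 54*o + 16*sqrt(2)*o + 24*sqrt(2)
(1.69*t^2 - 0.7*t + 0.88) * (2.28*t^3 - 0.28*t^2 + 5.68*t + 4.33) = 3.8532*t^5 - 2.0692*t^4 + 11.8016*t^3 + 3.0953*t^2 + 1.9674*t + 3.8104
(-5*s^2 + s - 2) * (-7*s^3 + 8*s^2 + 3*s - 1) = 35*s^5 - 47*s^4 + 7*s^3 - 8*s^2 - 7*s + 2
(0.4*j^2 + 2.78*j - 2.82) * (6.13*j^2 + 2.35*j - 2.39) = 2.452*j^4 + 17.9814*j^3 - 11.7096*j^2 - 13.2712*j + 6.7398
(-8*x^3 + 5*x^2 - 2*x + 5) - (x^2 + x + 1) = -8*x^3 + 4*x^2 - 3*x + 4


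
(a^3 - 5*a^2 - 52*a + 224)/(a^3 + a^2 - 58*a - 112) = (a - 4)/(a + 2)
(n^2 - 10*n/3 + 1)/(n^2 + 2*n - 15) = (n - 1/3)/(n + 5)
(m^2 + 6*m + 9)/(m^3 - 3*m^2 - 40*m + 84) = (m^2 + 6*m + 9)/(m^3 - 3*m^2 - 40*m + 84)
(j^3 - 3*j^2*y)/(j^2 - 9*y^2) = j^2/(j + 3*y)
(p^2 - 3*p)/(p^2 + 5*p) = (p - 3)/(p + 5)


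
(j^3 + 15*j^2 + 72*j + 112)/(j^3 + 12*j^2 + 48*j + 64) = (j + 7)/(j + 4)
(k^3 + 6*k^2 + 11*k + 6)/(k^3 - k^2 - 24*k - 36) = (k + 1)/(k - 6)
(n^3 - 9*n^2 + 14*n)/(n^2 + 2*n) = (n^2 - 9*n + 14)/(n + 2)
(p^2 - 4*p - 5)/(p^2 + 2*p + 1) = (p - 5)/(p + 1)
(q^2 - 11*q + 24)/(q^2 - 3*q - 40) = (q - 3)/(q + 5)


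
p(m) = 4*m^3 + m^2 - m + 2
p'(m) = 12*m^2 + 2*m - 1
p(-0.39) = 2.30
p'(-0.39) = 0.05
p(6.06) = 922.84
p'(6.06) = 451.80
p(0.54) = 2.38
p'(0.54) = 3.58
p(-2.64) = -61.99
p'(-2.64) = 77.36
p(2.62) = 78.18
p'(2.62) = 86.61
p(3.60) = 197.98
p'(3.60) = 161.72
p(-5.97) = -807.49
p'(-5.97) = 414.75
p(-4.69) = -383.96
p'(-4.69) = 253.57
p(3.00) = 116.00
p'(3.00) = 113.00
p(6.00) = 896.00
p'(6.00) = 443.00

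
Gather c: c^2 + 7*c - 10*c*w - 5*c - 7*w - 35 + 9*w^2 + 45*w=c^2 + c*(2 - 10*w) + 9*w^2 + 38*w - 35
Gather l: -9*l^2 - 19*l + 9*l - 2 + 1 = -9*l^2 - 10*l - 1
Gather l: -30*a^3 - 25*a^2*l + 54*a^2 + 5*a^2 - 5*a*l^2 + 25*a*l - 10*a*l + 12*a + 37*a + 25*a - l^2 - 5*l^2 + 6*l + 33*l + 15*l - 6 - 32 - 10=-30*a^3 + 59*a^2 + 74*a + l^2*(-5*a - 6) + l*(-25*a^2 + 15*a + 54) - 48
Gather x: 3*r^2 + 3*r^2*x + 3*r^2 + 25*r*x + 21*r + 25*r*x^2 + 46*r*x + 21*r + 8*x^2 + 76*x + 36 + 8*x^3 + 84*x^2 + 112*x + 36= 6*r^2 + 42*r + 8*x^3 + x^2*(25*r + 92) + x*(3*r^2 + 71*r + 188) + 72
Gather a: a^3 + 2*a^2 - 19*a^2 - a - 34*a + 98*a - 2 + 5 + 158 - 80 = a^3 - 17*a^2 + 63*a + 81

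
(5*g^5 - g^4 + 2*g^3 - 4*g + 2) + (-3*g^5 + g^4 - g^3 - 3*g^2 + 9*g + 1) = 2*g^5 + g^3 - 3*g^2 + 5*g + 3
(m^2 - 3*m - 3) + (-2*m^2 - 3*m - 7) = -m^2 - 6*m - 10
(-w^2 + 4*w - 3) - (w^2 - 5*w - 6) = -2*w^2 + 9*w + 3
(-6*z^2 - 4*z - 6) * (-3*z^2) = 18*z^4 + 12*z^3 + 18*z^2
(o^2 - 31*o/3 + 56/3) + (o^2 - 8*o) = 2*o^2 - 55*o/3 + 56/3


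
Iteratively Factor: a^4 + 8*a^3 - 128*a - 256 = (a + 4)*(a^3 + 4*a^2 - 16*a - 64) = (a + 4)^2*(a^2 - 16) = (a + 4)^3*(a - 4)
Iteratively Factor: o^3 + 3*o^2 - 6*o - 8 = (o + 4)*(o^2 - o - 2) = (o - 2)*(o + 4)*(o + 1)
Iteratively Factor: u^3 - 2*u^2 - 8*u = (u - 4)*(u^2 + 2*u) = (u - 4)*(u + 2)*(u)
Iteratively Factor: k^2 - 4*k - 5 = (k - 5)*(k + 1)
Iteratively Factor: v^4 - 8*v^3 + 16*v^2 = (v - 4)*(v^3 - 4*v^2) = (v - 4)^2*(v^2) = v*(v - 4)^2*(v)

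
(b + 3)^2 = b^2 + 6*b + 9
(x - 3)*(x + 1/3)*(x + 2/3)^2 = x^4 - 4*x^3/3 - 37*x^2/9 - 68*x/27 - 4/9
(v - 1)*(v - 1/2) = v^2 - 3*v/2 + 1/2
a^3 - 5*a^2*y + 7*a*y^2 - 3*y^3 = (a - 3*y)*(a - y)^2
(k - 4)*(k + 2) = k^2 - 2*k - 8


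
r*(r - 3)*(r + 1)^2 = r^4 - r^3 - 5*r^2 - 3*r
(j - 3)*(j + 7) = j^2 + 4*j - 21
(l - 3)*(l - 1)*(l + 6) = l^3 + 2*l^2 - 21*l + 18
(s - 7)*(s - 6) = s^2 - 13*s + 42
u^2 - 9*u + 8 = (u - 8)*(u - 1)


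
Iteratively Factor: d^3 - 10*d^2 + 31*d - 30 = (d - 5)*(d^2 - 5*d + 6) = (d - 5)*(d - 2)*(d - 3)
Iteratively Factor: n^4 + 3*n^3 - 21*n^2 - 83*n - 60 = (n + 1)*(n^3 + 2*n^2 - 23*n - 60) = (n + 1)*(n + 3)*(n^2 - n - 20) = (n + 1)*(n + 3)*(n + 4)*(n - 5)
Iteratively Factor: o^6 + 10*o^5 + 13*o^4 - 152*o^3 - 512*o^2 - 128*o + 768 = (o - 1)*(o^5 + 11*o^4 + 24*o^3 - 128*o^2 - 640*o - 768) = (o - 1)*(o + 4)*(o^4 + 7*o^3 - 4*o^2 - 112*o - 192) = (o - 1)*(o + 3)*(o + 4)*(o^3 + 4*o^2 - 16*o - 64) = (o - 4)*(o - 1)*(o + 3)*(o + 4)*(o^2 + 8*o + 16) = (o - 4)*(o - 1)*(o + 3)*(o + 4)^2*(o + 4)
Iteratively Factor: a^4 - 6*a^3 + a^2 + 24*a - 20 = (a + 2)*(a^3 - 8*a^2 + 17*a - 10) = (a - 5)*(a + 2)*(a^2 - 3*a + 2) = (a - 5)*(a - 1)*(a + 2)*(a - 2)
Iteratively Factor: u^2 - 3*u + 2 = (u - 1)*(u - 2)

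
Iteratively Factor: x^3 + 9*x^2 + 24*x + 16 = (x + 1)*(x^2 + 8*x + 16) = (x + 1)*(x + 4)*(x + 4)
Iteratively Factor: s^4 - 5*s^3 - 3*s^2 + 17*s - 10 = (s + 2)*(s^3 - 7*s^2 + 11*s - 5) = (s - 1)*(s + 2)*(s^2 - 6*s + 5) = (s - 5)*(s - 1)*(s + 2)*(s - 1)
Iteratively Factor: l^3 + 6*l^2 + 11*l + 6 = (l + 3)*(l^2 + 3*l + 2) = (l + 2)*(l + 3)*(l + 1)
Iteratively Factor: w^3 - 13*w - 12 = (w + 1)*(w^2 - w - 12) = (w - 4)*(w + 1)*(w + 3)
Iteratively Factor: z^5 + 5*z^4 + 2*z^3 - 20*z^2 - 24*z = (z - 2)*(z^4 + 7*z^3 + 16*z^2 + 12*z) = (z - 2)*(z + 2)*(z^3 + 5*z^2 + 6*z) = z*(z - 2)*(z + 2)*(z^2 + 5*z + 6) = z*(z - 2)*(z + 2)*(z + 3)*(z + 2)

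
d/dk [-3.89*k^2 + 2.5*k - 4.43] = 2.5 - 7.78*k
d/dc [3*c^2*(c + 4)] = 3*c*(3*c + 8)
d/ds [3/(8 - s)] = 3/(s - 8)^2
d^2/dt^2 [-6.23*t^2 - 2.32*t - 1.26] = -12.4600000000000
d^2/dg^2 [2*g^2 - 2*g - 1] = 4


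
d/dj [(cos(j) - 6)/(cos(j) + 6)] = -12*sin(j)/(cos(j) + 6)^2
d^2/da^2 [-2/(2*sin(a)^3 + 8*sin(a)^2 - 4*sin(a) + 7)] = 4*(18*sin(a)^6 + 88*sin(a)^5 + 96*sin(a)^4 - 239*sin(a)^3 - 272*sin(a)^2 + 152*sin(a) + 40)/(2*sin(a)^3 + 8*sin(a)^2 - 4*sin(a) + 7)^3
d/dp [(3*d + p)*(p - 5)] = 3*d + 2*p - 5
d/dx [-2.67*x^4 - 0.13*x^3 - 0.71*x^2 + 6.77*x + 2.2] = -10.68*x^3 - 0.39*x^2 - 1.42*x + 6.77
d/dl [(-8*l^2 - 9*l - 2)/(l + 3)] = (-8*l^2 - 48*l - 25)/(l^2 + 6*l + 9)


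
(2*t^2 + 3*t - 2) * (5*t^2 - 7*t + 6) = 10*t^4 + t^3 - 19*t^2 + 32*t - 12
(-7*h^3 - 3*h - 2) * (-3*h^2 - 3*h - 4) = 21*h^5 + 21*h^4 + 37*h^3 + 15*h^2 + 18*h + 8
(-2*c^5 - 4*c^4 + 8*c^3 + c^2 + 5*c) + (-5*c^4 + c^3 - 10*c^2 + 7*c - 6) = -2*c^5 - 9*c^4 + 9*c^3 - 9*c^2 + 12*c - 6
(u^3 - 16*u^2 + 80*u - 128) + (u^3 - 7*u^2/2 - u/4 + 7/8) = 2*u^3 - 39*u^2/2 + 319*u/4 - 1017/8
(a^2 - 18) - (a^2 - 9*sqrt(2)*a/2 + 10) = 9*sqrt(2)*a/2 - 28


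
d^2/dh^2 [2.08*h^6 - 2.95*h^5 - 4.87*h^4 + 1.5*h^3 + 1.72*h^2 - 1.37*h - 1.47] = 62.4*h^4 - 59.0*h^3 - 58.44*h^2 + 9.0*h + 3.44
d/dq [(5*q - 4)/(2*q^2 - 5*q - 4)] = 2*(-5*q^2 + 8*q - 20)/(4*q^4 - 20*q^3 + 9*q^2 + 40*q + 16)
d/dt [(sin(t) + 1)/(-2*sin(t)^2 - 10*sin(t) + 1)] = (4*sin(t) - cos(2*t) + 12)*cos(t)/(10*sin(t) - cos(2*t))^2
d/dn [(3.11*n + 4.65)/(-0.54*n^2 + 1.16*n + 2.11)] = (1.6794*n^2 + 5.022*n + 1.1681)/(0.2916*n^4 - 1.2528*n^3 - 0.9332*n^2 + 4.8952*n + 4.4521)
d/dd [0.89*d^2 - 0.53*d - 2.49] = 1.78*d - 0.53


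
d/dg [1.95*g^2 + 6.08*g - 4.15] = 3.9*g + 6.08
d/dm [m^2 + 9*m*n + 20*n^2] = 2*m + 9*n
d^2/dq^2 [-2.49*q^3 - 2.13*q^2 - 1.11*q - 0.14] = -14.94*q - 4.26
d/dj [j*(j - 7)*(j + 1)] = 3*j^2 - 12*j - 7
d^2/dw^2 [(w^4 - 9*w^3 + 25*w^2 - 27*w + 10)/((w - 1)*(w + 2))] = 2*(w^3 + 6*w^2 + 12*w - 76)/(w^3 + 6*w^2 + 12*w + 8)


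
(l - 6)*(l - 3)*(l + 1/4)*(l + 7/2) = l^4 - 21*l^3/4 - 119*l^2/8 + 477*l/8 + 63/4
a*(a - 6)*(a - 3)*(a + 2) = a^4 - 7*a^3 + 36*a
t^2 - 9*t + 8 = (t - 8)*(t - 1)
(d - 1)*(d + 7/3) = d^2 + 4*d/3 - 7/3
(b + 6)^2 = b^2 + 12*b + 36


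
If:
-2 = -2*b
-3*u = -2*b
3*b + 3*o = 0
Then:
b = 1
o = -1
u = 2/3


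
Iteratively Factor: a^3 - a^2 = (a)*(a^2 - a) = a*(a - 1)*(a)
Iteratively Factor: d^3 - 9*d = (d)*(d^2 - 9) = d*(d - 3)*(d + 3)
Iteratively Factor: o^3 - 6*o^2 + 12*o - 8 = (o - 2)*(o^2 - 4*o + 4) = (o - 2)^2*(o - 2)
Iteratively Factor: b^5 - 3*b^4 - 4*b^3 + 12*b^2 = (b + 2)*(b^4 - 5*b^3 + 6*b^2) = (b - 3)*(b + 2)*(b^3 - 2*b^2) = (b - 3)*(b - 2)*(b + 2)*(b^2) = b*(b - 3)*(b - 2)*(b + 2)*(b)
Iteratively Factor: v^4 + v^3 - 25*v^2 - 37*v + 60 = (v + 3)*(v^3 - 2*v^2 - 19*v + 20) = (v - 1)*(v + 3)*(v^2 - v - 20) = (v - 1)*(v + 3)*(v + 4)*(v - 5)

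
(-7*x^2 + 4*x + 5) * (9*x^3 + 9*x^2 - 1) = -63*x^5 - 27*x^4 + 81*x^3 + 52*x^2 - 4*x - 5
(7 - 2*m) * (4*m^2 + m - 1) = -8*m^3 + 26*m^2 + 9*m - 7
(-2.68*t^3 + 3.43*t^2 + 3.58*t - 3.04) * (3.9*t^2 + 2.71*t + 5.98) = -10.452*t^5 + 6.1142*t^4 + 7.2309*t^3 + 18.3572*t^2 + 13.17*t - 18.1792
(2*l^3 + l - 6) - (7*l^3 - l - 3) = -5*l^3 + 2*l - 3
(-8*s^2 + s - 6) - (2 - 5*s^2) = -3*s^2 + s - 8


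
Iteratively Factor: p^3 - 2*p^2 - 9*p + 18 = (p - 2)*(p^2 - 9) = (p - 2)*(p + 3)*(p - 3)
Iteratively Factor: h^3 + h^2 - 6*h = (h + 3)*(h^2 - 2*h) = (h - 2)*(h + 3)*(h)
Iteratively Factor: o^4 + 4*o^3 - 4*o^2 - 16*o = (o - 2)*(o^3 + 6*o^2 + 8*o) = (o - 2)*(o + 2)*(o^2 + 4*o) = o*(o - 2)*(o + 2)*(o + 4)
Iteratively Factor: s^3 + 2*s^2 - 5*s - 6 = (s + 3)*(s^2 - s - 2) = (s + 1)*(s + 3)*(s - 2)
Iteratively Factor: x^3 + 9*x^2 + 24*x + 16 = (x + 1)*(x^2 + 8*x + 16) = (x + 1)*(x + 4)*(x + 4)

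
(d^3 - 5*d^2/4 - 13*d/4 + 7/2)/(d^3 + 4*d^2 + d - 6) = (4*d^2 - d - 14)/(4*(d^2 + 5*d + 6))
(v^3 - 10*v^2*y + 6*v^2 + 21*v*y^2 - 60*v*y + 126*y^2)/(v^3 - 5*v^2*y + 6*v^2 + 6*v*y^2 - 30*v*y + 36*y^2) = (-v + 7*y)/(-v + 2*y)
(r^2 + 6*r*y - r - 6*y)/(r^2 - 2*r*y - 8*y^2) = (-r^2 - 6*r*y + r + 6*y)/(-r^2 + 2*r*y + 8*y^2)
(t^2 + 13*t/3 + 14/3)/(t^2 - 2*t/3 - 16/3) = (3*t + 7)/(3*t - 8)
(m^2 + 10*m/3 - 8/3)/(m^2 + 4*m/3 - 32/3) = (3*m - 2)/(3*m - 8)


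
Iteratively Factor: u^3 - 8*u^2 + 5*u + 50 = (u - 5)*(u^2 - 3*u - 10) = (u - 5)^2*(u + 2)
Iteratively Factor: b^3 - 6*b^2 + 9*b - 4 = (b - 1)*(b^2 - 5*b + 4) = (b - 4)*(b - 1)*(b - 1)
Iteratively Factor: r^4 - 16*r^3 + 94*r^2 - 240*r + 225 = (r - 3)*(r^3 - 13*r^2 + 55*r - 75) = (r - 5)*(r - 3)*(r^2 - 8*r + 15) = (r - 5)^2*(r - 3)*(r - 3)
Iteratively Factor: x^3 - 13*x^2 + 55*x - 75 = (x - 3)*(x^2 - 10*x + 25) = (x - 5)*(x - 3)*(x - 5)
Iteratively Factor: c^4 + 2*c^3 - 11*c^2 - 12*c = (c)*(c^3 + 2*c^2 - 11*c - 12) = c*(c + 1)*(c^2 + c - 12) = c*(c - 3)*(c + 1)*(c + 4)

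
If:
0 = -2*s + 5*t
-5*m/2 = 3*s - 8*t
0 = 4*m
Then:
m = 0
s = 0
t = 0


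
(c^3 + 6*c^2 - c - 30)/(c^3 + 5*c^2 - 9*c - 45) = (c - 2)/(c - 3)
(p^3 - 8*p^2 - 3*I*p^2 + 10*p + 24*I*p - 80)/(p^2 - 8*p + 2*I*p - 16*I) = p - 5*I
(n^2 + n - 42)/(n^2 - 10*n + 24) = (n + 7)/(n - 4)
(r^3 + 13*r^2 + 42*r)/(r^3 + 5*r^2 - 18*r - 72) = r*(r + 7)/(r^2 - r - 12)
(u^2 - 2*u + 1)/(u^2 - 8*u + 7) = (u - 1)/(u - 7)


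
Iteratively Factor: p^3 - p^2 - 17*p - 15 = (p + 1)*(p^2 - 2*p - 15) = (p - 5)*(p + 1)*(p + 3)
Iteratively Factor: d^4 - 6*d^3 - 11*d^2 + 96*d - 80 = (d - 4)*(d^3 - 2*d^2 - 19*d + 20) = (d - 4)*(d - 1)*(d^2 - d - 20) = (d - 4)*(d - 1)*(d + 4)*(d - 5)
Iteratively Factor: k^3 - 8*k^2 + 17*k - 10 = (k - 5)*(k^2 - 3*k + 2) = (k - 5)*(k - 2)*(k - 1)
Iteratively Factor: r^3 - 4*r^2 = (r - 4)*(r^2) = r*(r - 4)*(r)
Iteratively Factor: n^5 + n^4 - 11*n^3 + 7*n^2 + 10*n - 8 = (n + 4)*(n^4 - 3*n^3 + n^2 + 3*n - 2) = (n - 1)*(n + 4)*(n^3 - 2*n^2 - n + 2) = (n - 2)*(n - 1)*(n + 4)*(n^2 - 1) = (n - 2)*(n - 1)^2*(n + 4)*(n + 1)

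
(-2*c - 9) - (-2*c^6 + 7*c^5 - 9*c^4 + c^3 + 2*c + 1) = 2*c^6 - 7*c^5 + 9*c^4 - c^3 - 4*c - 10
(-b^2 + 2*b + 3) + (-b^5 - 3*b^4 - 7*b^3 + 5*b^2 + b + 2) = -b^5 - 3*b^4 - 7*b^3 + 4*b^2 + 3*b + 5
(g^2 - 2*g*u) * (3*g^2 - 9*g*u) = 3*g^4 - 15*g^3*u + 18*g^2*u^2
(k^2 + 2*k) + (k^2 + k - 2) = 2*k^2 + 3*k - 2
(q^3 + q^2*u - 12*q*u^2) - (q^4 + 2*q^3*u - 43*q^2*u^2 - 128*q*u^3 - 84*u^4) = -q^4 - 2*q^3*u + q^3 + 43*q^2*u^2 + q^2*u + 128*q*u^3 - 12*q*u^2 + 84*u^4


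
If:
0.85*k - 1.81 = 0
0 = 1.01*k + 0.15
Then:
No Solution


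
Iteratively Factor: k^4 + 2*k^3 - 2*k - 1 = (k + 1)*(k^3 + k^2 - k - 1) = (k + 1)^2*(k^2 - 1) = (k + 1)^3*(k - 1)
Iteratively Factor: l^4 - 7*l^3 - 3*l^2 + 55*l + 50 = (l + 1)*(l^3 - 8*l^2 + 5*l + 50) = (l - 5)*(l + 1)*(l^2 - 3*l - 10) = (l - 5)^2*(l + 1)*(l + 2)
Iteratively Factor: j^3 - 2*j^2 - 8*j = (j - 4)*(j^2 + 2*j) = (j - 4)*(j + 2)*(j)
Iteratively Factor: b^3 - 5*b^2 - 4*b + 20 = (b - 2)*(b^2 - 3*b - 10) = (b - 5)*(b - 2)*(b + 2)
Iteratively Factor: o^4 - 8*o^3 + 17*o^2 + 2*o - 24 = (o - 2)*(o^3 - 6*o^2 + 5*o + 12) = (o - 2)*(o + 1)*(o^2 - 7*o + 12) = (o - 3)*(o - 2)*(o + 1)*(o - 4)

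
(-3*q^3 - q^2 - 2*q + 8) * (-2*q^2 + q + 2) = 6*q^5 - q^4 - 3*q^3 - 20*q^2 + 4*q + 16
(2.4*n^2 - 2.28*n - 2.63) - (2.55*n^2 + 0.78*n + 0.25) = -0.15*n^2 - 3.06*n - 2.88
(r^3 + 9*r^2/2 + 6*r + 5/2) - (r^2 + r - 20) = r^3 + 7*r^2/2 + 5*r + 45/2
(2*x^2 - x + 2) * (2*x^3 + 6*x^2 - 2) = 4*x^5 + 10*x^4 - 2*x^3 + 8*x^2 + 2*x - 4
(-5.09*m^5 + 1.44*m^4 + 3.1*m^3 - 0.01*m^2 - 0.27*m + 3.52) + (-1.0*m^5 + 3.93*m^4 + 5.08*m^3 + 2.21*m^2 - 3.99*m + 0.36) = -6.09*m^5 + 5.37*m^4 + 8.18*m^3 + 2.2*m^2 - 4.26*m + 3.88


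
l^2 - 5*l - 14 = (l - 7)*(l + 2)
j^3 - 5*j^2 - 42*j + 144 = (j - 8)*(j - 3)*(j + 6)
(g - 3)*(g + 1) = g^2 - 2*g - 3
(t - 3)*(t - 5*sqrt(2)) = t^2 - 5*sqrt(2)*t - 3*t + 15*sqrt(2)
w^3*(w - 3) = w^4 - 3*w^3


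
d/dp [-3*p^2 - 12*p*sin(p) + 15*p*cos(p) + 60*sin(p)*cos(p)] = -15*p*sin(p) - 12*p*cos(p) - 6*p - 12*sin(p) + 15*cos(p) + 60*cos(2*p)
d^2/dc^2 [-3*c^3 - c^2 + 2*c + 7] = -18*c - 2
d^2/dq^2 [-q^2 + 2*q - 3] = -2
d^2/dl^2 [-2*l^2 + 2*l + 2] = -4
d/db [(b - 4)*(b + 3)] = 2*b - 1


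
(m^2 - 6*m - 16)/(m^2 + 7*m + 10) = (m - 8)/(m + 5)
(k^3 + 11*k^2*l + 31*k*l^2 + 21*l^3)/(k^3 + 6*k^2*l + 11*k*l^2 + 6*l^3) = (k + 7*l)/(k + 2*l)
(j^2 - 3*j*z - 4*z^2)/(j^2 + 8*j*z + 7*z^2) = (j - 4*z)/(j + 7*z)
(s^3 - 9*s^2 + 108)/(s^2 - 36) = (s^2 - 3*s - 18)/(s + 6)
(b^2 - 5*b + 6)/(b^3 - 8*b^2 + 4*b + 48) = (b^2 - 5*b + 6)/(b^3 - 8*b^2 + 4*b + 48)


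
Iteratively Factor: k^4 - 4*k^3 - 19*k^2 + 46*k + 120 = (k + 3)*(k^3 - 7*k^2 + 2*k + 40) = (k - 5)*(k + 3)*(k^2 - 2*k - 8) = (k - 5)*(k - 4)*(k + 3)*(k + 2)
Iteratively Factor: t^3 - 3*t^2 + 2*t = (t)*(t^2 - 3*t + 2) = t*(t - 1)*(t - 2)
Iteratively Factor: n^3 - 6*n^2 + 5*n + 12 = (n - 3)*(n^2 - 3*n - 4) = (n - 4)*(n - 3)*(n + 1)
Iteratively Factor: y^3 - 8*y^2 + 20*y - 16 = (y - 2)*(y^2 - 6*y + 8) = (y - 2)^2*(y - 4)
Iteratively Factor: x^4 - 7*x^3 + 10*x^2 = (x)*(x^3 - 7*x^2 + 10*x) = x*(x - 5)*(x^2 - 2*x) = x*(x - 5)*(x - 2)*(x)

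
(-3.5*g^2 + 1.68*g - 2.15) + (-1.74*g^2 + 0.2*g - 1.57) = -5.24*g^2 + 1.88*g - 3.72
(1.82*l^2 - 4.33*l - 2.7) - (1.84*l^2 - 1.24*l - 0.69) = -0.02*l^2 - 3.09*l - 2.01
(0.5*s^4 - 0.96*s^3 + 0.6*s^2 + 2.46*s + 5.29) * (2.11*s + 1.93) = 1.055*s^5 - 1.0606*s^4 - 0.5868*s^3 + 6.3486*s^2 + 15.9097*s + 10.2097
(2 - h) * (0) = 0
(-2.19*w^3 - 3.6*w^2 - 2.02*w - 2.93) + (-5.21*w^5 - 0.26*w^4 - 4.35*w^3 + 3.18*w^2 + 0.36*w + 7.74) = -5.21*w^5 - 0.26*w^4 - 6.54*w^3 - 0.42*w^2 - 1.66*w + 4.81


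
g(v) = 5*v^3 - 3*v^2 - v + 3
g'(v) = 15*v^2 - 6*v - 1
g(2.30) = 45.66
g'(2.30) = 64.55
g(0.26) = 2.63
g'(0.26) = -1.55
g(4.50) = 393.38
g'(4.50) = 275.75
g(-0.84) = -1.24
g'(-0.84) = 14.62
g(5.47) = 726.10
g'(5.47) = 414.99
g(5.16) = 604.90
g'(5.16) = 367.42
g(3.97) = 264.60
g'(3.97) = 211.59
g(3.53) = 182.02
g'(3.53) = 164.73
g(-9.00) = -3876.00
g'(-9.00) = 1268.00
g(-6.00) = -1179.00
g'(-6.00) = 575.00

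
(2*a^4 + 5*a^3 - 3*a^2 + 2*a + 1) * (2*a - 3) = 4*a^5 + 4*a^4 - 21*a^3 + 13*a^2 - 4*a - 3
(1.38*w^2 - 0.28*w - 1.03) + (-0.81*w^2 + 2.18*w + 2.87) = 0.57*w^2 + 1.9*w + 1.84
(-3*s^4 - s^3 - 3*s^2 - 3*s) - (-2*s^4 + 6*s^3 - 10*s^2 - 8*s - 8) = -s^4 - 7*s^3 + 7*s^2 + 5*s + 8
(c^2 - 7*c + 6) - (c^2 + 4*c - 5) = 11 - 11*c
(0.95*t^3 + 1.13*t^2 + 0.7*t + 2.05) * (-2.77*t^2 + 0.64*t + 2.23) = -2.6315*t^5 - 2.5221*t^4 + 0.9027*t^3 - 2.7106*t^2 + 2.873*t + 4.5715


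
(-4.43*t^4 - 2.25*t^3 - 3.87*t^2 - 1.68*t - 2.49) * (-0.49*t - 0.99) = 2.1707*t^5 + 5.4882*t^4 + 4.1238*t^3 + 4.6545*t^2 + 2.8833*t + 2.4651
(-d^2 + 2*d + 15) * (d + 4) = -d^3 - 2*d^2 + 23*d + 60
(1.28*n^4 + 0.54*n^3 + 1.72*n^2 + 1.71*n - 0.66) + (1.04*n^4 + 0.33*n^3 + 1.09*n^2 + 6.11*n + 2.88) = 2.32*n^4 + 0.87*n^3 + 2.81*n^2 + 7.82*n + 2.22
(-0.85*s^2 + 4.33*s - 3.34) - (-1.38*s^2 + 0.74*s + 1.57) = 0.53*s^2 + 3.59*s - 4.91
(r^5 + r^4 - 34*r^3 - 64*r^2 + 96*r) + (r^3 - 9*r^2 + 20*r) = r^5 + r^4 - 33*r^3 - 73*r^2 + 116*r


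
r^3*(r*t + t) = r^4*t + r^3*t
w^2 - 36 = (w - 6)*(w + 6)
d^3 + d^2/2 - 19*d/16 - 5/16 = (d - 1)*(d + 1/4)*(d + 5/4)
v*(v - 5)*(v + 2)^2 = v^4 - v^3 - 16*v^2 - 20*v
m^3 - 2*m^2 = m^2*(m - 2)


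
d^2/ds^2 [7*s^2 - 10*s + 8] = 14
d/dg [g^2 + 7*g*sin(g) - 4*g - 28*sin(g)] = 7*g*cos(g) + 2*g + 7*sin(g) - 28*cos(g) - 4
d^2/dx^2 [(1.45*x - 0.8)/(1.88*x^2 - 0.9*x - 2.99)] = ((5.618 - 16.356*x)*(-1.88*x^2 + 0.9*x + 2.99) - (1.45*x - 0.8)*(3.76*x - 0.9)*(7.52*x - 1.8))/(-1.88*x^2 + 0.9*x + 2.99)^3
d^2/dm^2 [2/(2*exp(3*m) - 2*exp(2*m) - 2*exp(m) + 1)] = 4*((-9*exp(2*m) + 4*exp(m) + 1)*(2*exp(3*m) - 2*exp(2*m) - 2*exp(m) + 1) + 4*(-3*exp(2*m) + 2*exp(m) + 1)^2*exp(m))*exp(m)/(2*exp(3*m) - 2*exp(2*m) - 2*exp(m) + 1)^3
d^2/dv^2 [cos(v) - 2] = -cos(v)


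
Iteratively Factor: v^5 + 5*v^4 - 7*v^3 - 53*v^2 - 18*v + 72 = (v - 3)*(v^4 + 8*v^3 + 17*v^2 - 2*v - 24) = (v - 3)*(v + 2)*(v^3 + 6*v^2 + 5*v - 12) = (v - 3)*(v + 2)*(v + 3)*(v^2 + 3*v - 4) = (v - 3)*(v + 2)*(v + 3)*(v + 4)*(v - 1)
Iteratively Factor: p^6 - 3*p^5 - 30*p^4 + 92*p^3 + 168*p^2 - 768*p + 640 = (p + 4)*(p^5 - 7*p^4 - 2*p^3 + 100*p^2 - 232*p + 160) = (p - 2)*(p + 4)*(p^4 - 5*p^3 - 12*p^2 + 76*p - 80) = (p - 2)^2*(p + 4)*(p^3 - 3*p^2 - 18*p + 40) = (p - 2)^2*(p + 4)^2*(p^2 - 7*p + 10) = (p - 5)*(p - 2)^2*(p + 4)^2*(p - 2)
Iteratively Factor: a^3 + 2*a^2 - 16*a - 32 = (a - 4)*(a^2 + 6*a + 8) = (a - 4)*(a + 2)*(a + 4)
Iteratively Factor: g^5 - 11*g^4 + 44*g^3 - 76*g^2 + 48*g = (g - 2)*(g^4 - 9*g^3 + 26*g^2 - 24*g) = (g - 2)^2*(g^3 - 7*g^2 + 12*g) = g*(g - 2)^2*(g^2 - 7*g + 12) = g*(g - 4)*(g - 2)^2*(g - 3)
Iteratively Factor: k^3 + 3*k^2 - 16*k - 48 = (k + 3)*(k^2 - 16) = (k - 4)*(k + 3)*(k + 4)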